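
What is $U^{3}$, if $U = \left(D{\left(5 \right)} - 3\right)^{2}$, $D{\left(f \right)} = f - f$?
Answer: $729$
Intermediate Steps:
$D{\left(f \right)} = 0$
$U = 9$ ($U = \left(0 - 3\right)^{2} = \left(-3\right)^{2} = 9$)
$U^{3} = 9^{3} = 729$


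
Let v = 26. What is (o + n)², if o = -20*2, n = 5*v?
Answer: 8100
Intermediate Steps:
n = 130 (n = 5*26 = 130)
o = -40
(o + n)² = (-40 + 130)² = 90² = 8100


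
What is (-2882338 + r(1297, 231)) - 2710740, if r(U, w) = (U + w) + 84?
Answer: -5591466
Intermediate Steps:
r(U, w) = 84 + U + w
(-2882338 + r(1297, 231)) - 2710740 = (-2882338 + (84 + 1297 + 231)) - 2710740 = (-2882338 + 1612) - 2710740 = -2880726 - 2710740 = -5591466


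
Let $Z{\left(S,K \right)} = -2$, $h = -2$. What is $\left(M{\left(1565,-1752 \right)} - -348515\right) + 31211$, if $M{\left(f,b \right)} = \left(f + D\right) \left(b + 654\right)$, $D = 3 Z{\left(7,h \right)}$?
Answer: $-1332056$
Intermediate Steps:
$D = -6$ ($D = 3 \left(-2\right) = -6$)
$M{\left(f,b \right)} = \left(-6 + f\right) \left(654 + b\right)$ ($M{\left(f,b \right)} = \left(f - 6\right) \left(b + 654\right) = \left(-6 + f\right) \left(654 + b\right)$)
$\left(M{\left(1565,-1752 \right)} - -348515\right) + 31211 = \left(\left(-3924 - -10512 + 654 \cdot 1565 - 2741880\right) - -348515\right) + 31211 = \left(\left(-3924 + 10512 + 1023510 - 2741880\right) + \left(-764682 + 1113197\right)\right) + 31211 = \left(-1711782 + 348515\right) + 31211 = -1363267 + 31211 = -1332056$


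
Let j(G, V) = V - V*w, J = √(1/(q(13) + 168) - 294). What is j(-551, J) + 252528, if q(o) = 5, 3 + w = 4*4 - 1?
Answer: 252528 - 11*I*√8798953/173 ≈ 2.5253e+5 - 188.61*I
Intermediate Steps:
w = 12 (w = -3 + (4*4 - 1) = -3 + (16 - 1) = -3 + 15 = 12)
J = I*√8798953/173 (J = √(1/(5 + 168) - 294) = √(1/173 - 294) = √(-50861/173) = I*√8798953/173 ≈ 17.146*I)
j(G, V) = -11*V (j(G, V) = V - V*12 = V - 12*V = -11*V)
j(-551, J) + 252528 = -11*I*√8798953/173 + 252528 = 252528 - 11*I*√8798953/173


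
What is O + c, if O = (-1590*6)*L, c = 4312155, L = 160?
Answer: 2785755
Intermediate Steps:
O = -1526400 (O = -1590*6*160 = -106*90*160 = -9540*160 = -1526400)
O + c = -1526400 + 4312155 = 2785755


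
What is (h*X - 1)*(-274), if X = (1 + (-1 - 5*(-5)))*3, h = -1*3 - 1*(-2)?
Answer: 20824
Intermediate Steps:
h = -1 (h = -3 + 2 = -1)
X = 75 (X = (1 + (-1 + 25))*3 = (1 + 24)*3 = 25*3 = 75)
(h*X - 1)*(-274) = (-1*75 - 1)*(-274) = (-75 - 1)*(-274) = -76*(-274) = 20824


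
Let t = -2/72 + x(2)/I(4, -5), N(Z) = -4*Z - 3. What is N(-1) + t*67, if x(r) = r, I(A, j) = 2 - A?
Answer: -2443/36 ≈ -67.861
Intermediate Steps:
N(Z) = -3 - 4*Z
t = -37/36 (t = -2/72 + 2/(2 - 1*4) = -2*1/72 + 2/(2 - 4) = -1/36 + 2/(-2) = -1/36 + 2*(-½) = -1/36 - 1 = -37/36 ≈ -1.0278)
N(-1) + t*67 = (-3 - 4*(-1)) - 37/36*67 = (-3 + 4) - 2479/36 = 1 - 2479/36 = -2443/36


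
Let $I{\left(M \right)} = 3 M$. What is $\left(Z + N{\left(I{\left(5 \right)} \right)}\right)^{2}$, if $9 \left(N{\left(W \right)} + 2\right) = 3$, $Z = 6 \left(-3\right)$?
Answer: $\frac{3481}{9} \approx 386.78$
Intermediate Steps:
$Z = -18$
$N{\left(W \right)} = - \frac{5}{3}$ ($N{\left(W \right)} = -2 + \frac{1}{9} \cdot 3 = -2 + \frac{1}{3} = - \frac{5}{3}$)
$\left(Z + N{\left(I{\left(5 \right)} \right)}\right)^{2} = \left(-18 - \frac{5}{3}\right)^{2} = \left(- \frac{59}{3}\right)^{2} = \frac{3481}{9}$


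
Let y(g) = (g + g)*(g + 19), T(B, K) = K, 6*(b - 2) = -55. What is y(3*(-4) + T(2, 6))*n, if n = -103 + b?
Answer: 17186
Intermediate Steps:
b = -43/6 (b = 2 + (⅙)*(-55) = 2 - 55/6 = -43/6 ≈ -7.1667)
y(g) = 2*g*(19 + g) (y(g) = (2*g)*(19 + g) = 2*g*(19 + g))
n = -661/6 (n = -103 - 43/6 = -661/6 ≈ -110.17)
y(3*(-4) + T(2, 6))*n = (2*(3*(-4) + 6)*(19 + (3*(-4) + 6)))*(-661/6) = (2*(-12 + 6)*(19 + (-12 + 6)))*(-661/6) = (2*(-6)*(19 - 6))*(-661/6) = (2*(-6)*13)*(-661/6) = -156*(-661/6) = 17186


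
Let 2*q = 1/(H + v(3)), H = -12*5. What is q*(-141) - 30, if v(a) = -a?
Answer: -1213/42 ≈ -28.881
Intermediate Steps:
H = -60
q = -1/126 (q = 1/(2*(-60 - 1*3)) = 1/(2*(-60 - 3)) = (½)/(-63) = (½)*(-1/63) = -1/126 ≈ -0.0079365)
q*(-141) - 30 = -1/126*(-141) - 30 = 47/42 - 30 = -1213/42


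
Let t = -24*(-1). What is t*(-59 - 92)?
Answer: -3624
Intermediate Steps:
t = 24
t*(-59 - 92) = 24*(-59 - 92) = 24*(-151) = -3624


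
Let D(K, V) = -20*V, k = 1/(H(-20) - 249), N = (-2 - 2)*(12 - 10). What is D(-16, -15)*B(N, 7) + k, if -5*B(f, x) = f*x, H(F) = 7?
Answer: 813119/242 ≈ 3360.0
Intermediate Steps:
N = -8 (N = -4*2 = -8)
k = -1/242 (k = 1/(7 - 249) = 1/(-242) = -1/242 ≈ -0.0041322)
B(f, x) = -f*x/5
D(-16, -15)*B(N, 7) + k = (-20*(-15))*(-⅕*(-8)*7) - 1/242 = 300*(56/5) - 1/242 = 3360 - 1/242 = 813119/242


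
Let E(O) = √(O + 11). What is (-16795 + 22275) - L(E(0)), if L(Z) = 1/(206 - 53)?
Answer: 838439/153 ≈ 5480.0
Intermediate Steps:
E(O) = √(11 + O)
L(Z) = 1/153
(-16795 + 22275) - L(E(0)) = (-16795 + 22275) - 1*1/153 = 5480 - 1/153 = 838439/153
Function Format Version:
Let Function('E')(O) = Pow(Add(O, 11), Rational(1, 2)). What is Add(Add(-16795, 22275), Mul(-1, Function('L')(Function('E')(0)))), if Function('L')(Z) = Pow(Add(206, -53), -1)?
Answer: Rational(838439, 153) ≈ 5480.0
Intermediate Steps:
Function('E')(O) = Pow(Add(11, O), Rational(1, 2))
Function('L')(Z) = Rational(1, 153) (Function('L')(Z) = Pow(153, -1) = Rational(1, 153))
Add(Add(-16795, 22275), Mul(-1, Function('L')(Function('E')(0)))) = Add(Add(-16795, 22275), Mul(-1, Rational(1, 153))) = Add(5480, Rational(-1, 153)) = Rational(838439, 153)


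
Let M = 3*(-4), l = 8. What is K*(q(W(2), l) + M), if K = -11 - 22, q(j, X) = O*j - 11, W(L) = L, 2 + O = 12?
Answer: 99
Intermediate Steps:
O = 10 (O = -2 + 12 = 10)
q(j, X) = -11 + 10*j (q(j, X) = 10*j - 11 = -11 + 10*j)
K = -33
M = -12
K*(q(W(2), l) + M) = -33*((-11 + 10*2) - 12) = -33*((-11 + 20) - 12) = -33*(9 - 12) = -33*(-3) = 99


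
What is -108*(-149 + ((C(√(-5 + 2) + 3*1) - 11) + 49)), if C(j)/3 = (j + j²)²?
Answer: 33372 - 40824*I*√3 ≈ 33372.0 - 70709.0*I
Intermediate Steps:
C(j) = 3*(j + j²)²
-108*(-149 + ((C(√(-5 + 2) + 3*1) - 11) + 49)) = -108*(-149 + ((3*(√(-5 + 2) + 3*1)²*(1 + (√(-5 + 2) + 3*1))² - 11) + 49)) = -108*(-149 + ((3*(√(-3) + 3)²*(1 + (√(-3) + 3))² - 11) + 49)) = -108*(-149 + ((3*(I*√3 + 3)²*(1 + (I*√3 + 3))² - 11) + 49)) = -108*(-149 + ((3*(3 + I*√3)²*(1 + (3 + I*√3))² - 11) + 49)) = -108*(-149 + ((3*(3 + I*√3)²*(4 + I*√3)² - 11) + 49)) = -108*(-149 + ((-11 + 3*(3 + I*√3)²*(4 + I*√3)²) + 49)) = -108*(-149 + (38 + 3*(3 + I*√3)²*(4 + I*√3)²)) = -108*(-111 + 3*(3 + I*√3)²*(4 + I*√3)²) = 11988 - 324*(3 + I*√3)²*(4 + I*√3)²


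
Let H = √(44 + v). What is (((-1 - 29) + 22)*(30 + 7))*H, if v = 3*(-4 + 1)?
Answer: -296*√35 ≈ -1751.2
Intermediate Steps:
v = -9 (v = 3*(-3) = -9)
H = √35 (H = √(44 - 9) = √35 ≈ 5.9161)
(((-1 - 29) + 22)*(30 + 7))*H = (((-1 - 29) + 22)*(30 + 7))*√35 = ((-30 + 22)*37)*√35 = (-8*37)*√35 = -296*√35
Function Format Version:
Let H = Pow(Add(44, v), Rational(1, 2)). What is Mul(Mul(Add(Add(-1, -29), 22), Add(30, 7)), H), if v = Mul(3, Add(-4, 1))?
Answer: Mul(-296, Pow(35, Rational(1, 2))) ≈ -1751.2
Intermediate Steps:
v = -9 (v = Mul(3, -3) = -9)
H = Pow(35, Rational(1, 2)) (H = Pow(Add(44, -9), Rational(1, 2)) = Pow(35, Rational(1, 2)) ≈ 5.9161)
Mul(Mul(Add(Add(-1, -29), 22), Add(30, 7)), H) = Mul(Mul(Add(Add(-1, -29), 22), Add(30, 7)), Pow(35, Rational(1, 2))) = Mul(Mul(Add(-30, 22), 37), Pow(35, Rational(1, 2))) = Mul(Mul(-8, 37), Pow(35, Rational(1, 2))) = Mul(-296, Pow(35, Rational(1, 2)))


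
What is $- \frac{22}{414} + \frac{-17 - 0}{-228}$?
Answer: $\frac{337}{15732} \approx 0.021421$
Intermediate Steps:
$- \frac{22}{414} + \frac{-17 - 0}{-228} = \left(-22\right) \frac{1}{414} + \left(-17 + 0\right) \left(- \frac{1}{228}\right) = - \frac{11}{207} - - \frac{17}{228} = - \frac{11}{207} + \frac{17}{228} = \frac{337}{15732}$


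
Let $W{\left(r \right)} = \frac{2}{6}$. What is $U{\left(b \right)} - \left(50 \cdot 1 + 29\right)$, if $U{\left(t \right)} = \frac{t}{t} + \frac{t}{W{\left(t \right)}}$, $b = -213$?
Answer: $-717$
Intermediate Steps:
$W{\left(r \right)} = \frac{1}{3}$ ($W{\left(r \right)} = 2 \cdot \frac{1}{6} = \frac{1}{3}$)
$U{\left(t \right)} = 1 + 3 t$ ($U{\left(t \right)} = \frac{t}{t} + t \frac{1}{\frac{1}{3}} = 1 + t 3 = 1 + 3 t$)
$U{\left(b \right)} - \left(50 \cdot 1 + 29\right) = \left(1 + 3 \left(-213\right)\right) - \left(50 \cdot 1 + 29\right) = \left(1 - 639\right) - \left(50 + 29\right) = -638 - 79 = -717$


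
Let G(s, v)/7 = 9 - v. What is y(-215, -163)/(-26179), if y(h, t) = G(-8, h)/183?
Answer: -1568/4790757 ≈ -0.00032730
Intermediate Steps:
G(s, v) = 63 - 7*v (G(s, v) = 7*(9 - v) = 63 - 7*v)
y(h, t) = 21/61 - 7*h/183 (y(h, t) = (63 - 7*h)/183 = (63 - 7*h)*(1/183) = 21/61 - 7*h/183)
y(-215, -163)/(-26179) = (21/61 - 7/183*(-215))/(-26179) = (21/61 + 1505/183)*(-1/26179) = (1568/183)*(-1/26179) = -1568/4790757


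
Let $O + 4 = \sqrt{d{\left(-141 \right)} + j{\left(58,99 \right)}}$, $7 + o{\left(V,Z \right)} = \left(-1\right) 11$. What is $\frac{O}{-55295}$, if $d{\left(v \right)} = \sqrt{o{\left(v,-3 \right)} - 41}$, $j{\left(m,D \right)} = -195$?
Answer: $\frac{4}{55295} - \frac{\sqrt{-195 + i \sqrt{59}}}{55295} \approx 6.7366 \cdot 10^{-5} - 0.00025259 i$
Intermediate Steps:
$o{\left(V,Z \right)} = -18$ ($o{\left(V,Z \right)} = -7 - 11 = -18$)
$d{\left(v \right)} = i \sqrt{59}$ ($d{\left(v \right)} = \sqrt{-18 - 41} = \sqrt{-59} = i \sqrt{59}$)
$O = -4 + \sqrt{-195 + i \sqrt{59}}$ ($O = -4 + \sqrt{i \sqrt{59} - 195} = -4 + \sqrt{-195 + i \sqrt{59}} \approx -3.725 + 13.967 i$)
$\frac{O}{-55295} = \frac{-4 + \sqrt{-195 + i \sqrt{59}}}{-55295} = \left(-4 + \sqrt{-195 + i \sqrt{59}}\right) \left(- \frac{1}{55295}\right) = \frac{4}{55295} - \frac{\sqrt{-195 + i \sqrt{59}}}{55295}$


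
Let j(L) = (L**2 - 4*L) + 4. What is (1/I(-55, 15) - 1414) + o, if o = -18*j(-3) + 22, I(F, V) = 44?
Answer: -81047/44 ≈ -1842.0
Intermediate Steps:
j(L) = 4 + L**2 - 4*L
o = -428 (o = -18*(4 + (-3)**2 - 4*(-3)) + 22 = -18*(4 + 9 + 12) + 22 = -18*25 + 22 = -450 + 22 = -428)
(1/I(-55, 15) - 1414) + o = (1/44 - 1414) - 428 = -62215/44 - 428 = -81047/44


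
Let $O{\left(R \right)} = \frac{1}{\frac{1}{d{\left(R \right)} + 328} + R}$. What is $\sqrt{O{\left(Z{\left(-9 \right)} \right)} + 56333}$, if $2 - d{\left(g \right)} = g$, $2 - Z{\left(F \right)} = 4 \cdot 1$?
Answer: $\frac{\sqrt{24762020361}}{663} \approx 237.34$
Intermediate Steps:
$Z{\left(F \right)} = -2$ ($Z{\left(F \right)} = 2 - 4 \cdot 1 = 2 - 4 = -2$)
$d{\left(g \right)} = 2 - g$
$O{\left(R \right)} = \frac{1}{R + \frac{1}{330 - R}}$ ($O{\left(R \right)} = \frac{1}{\frac{1}{\left(2 - R\right) + 328} + R} = \frac{1}{\frac{1}{330 - R} + R} = \frac{1}{R + \frac{1}{330 - R}}$)
$\sqrt{O{\left(Z{\left(-9 \right)} \right)} + 56333} = \sqrt{\frac{-330 - 2}{-1 + \left(-2\right)^{2} - -660} + 56333} = \sqrt{\frac{1}{-1 + 4 + 660} \left(-332\right) + 56333} = \sqrt{\frac{1}{663} \left(-332\right) + 56333} = \sqrt{- \frac{332}{663} + 56333} = \sqrt{\frac{37348447}{663}} = \frac{\sqrt{24762020361}}{663}$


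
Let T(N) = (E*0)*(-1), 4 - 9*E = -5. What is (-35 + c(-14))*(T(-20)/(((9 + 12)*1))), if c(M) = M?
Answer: 0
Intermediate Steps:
E = 1 (E = 4/9 - ⅑*(-5) = 4/9 + 5/9 = 1)
T(N) = 0 (T(N) = (1*0)*(-1) = 0*(-1) = 0)
(-35 + c(-14))*(T(-20)/(((9 + 12)*1))) = (-35 - 14)*(0/(((9 + 12)*1))) = -0/(21*1) = -0/21 = -49*0 = 0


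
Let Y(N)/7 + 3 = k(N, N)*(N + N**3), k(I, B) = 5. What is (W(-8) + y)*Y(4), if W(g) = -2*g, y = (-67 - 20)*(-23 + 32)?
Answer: -1809353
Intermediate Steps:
y = -783 (y = -87*9 = -783)
Y(N) = -21 + 35*N + 35*N**3 (Y(N) = -21 + 7*(5*(N + N**3)) = -21 + 7*(5*N + 5*N**3) = -21 + (35*N + 35*N**3) = -21 + 35*N + 35*N**3)
(W(-8) + y)*Y(4) = (-2*(-8) - 783)*(-21 + 35*4 + 35*4**3) = (16 - 783)*(-21 + 140 + 35*64) = -767*(-21 + 140 + 2240) = -767*2359 = -1809353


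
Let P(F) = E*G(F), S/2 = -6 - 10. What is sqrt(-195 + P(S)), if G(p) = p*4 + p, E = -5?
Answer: 11*sqrt(5) ≈ 24.597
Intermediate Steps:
G(p) = 5*p (G(p) = 4*p + p = 5*p)
S = -32 (S = 2*(-6 - 10) = 2*(-16) = -32)
P(F) = -25*F
sqrt(-195 + P(S)) = sqrt(-195 - 25*(-32)) = sqrt(-195 + 800) = sqrt(605) = 11*sqrt(5)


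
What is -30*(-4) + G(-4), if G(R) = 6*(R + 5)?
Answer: 126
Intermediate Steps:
G(R) = 30 + 6*R (G(R) = 6*(5 + R) = 30 + 6*R)
-30*(-4) + G(-4) = -30*(-4) + (30 + 6*(-4)) = -6*(-20) + (30 - 24) = 120 + 6 = 126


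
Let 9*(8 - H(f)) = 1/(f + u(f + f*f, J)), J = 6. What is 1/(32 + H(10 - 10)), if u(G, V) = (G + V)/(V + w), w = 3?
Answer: 6/239 ≈ 0.025105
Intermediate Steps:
u(G, V) = (G + V)/(3 + V) (u(G, V) = (G + V)/(V + 3) = (G + V)/(3 + V))
H(f) = 8 - 1/(9*(⅔ + f²/9 + 10*f/9)) (H(f) = 8 - 1/(9*(f + ((f + f*f) + 6)/(3 + 6))) = 8 - 1/(9*(f + ((f + f²) + 6)/9)) = 8 - 1/(9*(f + (6 + f + f²)/9)) = 8 - 1/(9*(f + (⅔ + f/9 + f²/9))) = 8 - 1/(9*(⅔ + f²/9 + 10*f/9)))
1/(32 + H(10 - 10)) = 1/(32 + (47 + 8*(10 - 10)² + 80*(10 - 10))/(6 + (10 - 10)² + 10*(10 - 10))) = 1/(32 + (47 + 8*0² + 80*0)/(6 + 0² + 10*0)) = 1/(32 + (47 + 8*0 + 0)/(6 + 0 + 0)) = 1/(32 + (47 + 0 + 0)/6) = 1/(32 + (⅙)*47) = 1/(32 + 47/6) = 1/(239/6) = 6/239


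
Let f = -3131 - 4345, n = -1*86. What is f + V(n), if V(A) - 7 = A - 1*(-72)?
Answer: -7483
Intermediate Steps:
n = -86
V(A) = 79 + A (V(A) = 7 + (A - 1*(-72)) = 7 + (A + 72) = 7 + (72 + A) = 79 + A)
f = -7476
f + V(n) = -7476 + (79 - 86) = -7476 - 7 = -7483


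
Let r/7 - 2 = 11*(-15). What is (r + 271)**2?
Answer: 756900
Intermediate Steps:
r = -1141 (r = 14 + 7*(11*(-15)) = 14 + 7*(-165) = 14 - 1155 = -1141)
(r + 271)**2 = (-1141 + 271)**2 = (-870)**2 = 756900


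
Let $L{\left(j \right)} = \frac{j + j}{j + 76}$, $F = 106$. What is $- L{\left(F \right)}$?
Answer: $- \frac{106}{91} \approx -1.1648$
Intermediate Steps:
$L{\left(j \right)} = \frac{2 j}{76 + j}$
$- L{\left(F \right)} = - \frac{2 \cdot 106}{76 + 106} = - \frac{2 \cdot 106}{182} = \left(-1\right) \frac{106}{91} = - \frac{106}{91}$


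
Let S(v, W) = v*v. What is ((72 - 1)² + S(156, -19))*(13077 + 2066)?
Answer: 444855911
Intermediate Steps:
S(v, W) = v²
((72 - 1)² + S(156, -19))*(13077 + 2066) = ((72 - 1)² + 156²)*(13077 + 2066) = (71² + 24336)*15143 = (5041 + 24336)*15143 = 29377*15143 = 444855911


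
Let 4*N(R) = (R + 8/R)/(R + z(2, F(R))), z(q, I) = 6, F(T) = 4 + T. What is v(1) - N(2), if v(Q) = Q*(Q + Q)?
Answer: 29/16 ≈ 1.8125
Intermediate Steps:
v(Q) = 2*Q**2 (v(Q) = Q*(2*Q) = 2*Q**2)
N(R) = (R + 8/R)/(4*(6 + R)) (N(R) = ((R + 8/R)/(R + 6))/4 = ((R + 8/R)/(6 + R))/4 = (R + 8/R)/(4*(6 + R)))
v(1) - N(2) = 2*1**2 - (8 + 2**2)/(4*2*(6 + 2)) = 2*1 - (8 + 4)/(4*2*8) = 2 - 12/(4*2*8) = 2 - 1*3/16 = 2 - 3/16 = 29/16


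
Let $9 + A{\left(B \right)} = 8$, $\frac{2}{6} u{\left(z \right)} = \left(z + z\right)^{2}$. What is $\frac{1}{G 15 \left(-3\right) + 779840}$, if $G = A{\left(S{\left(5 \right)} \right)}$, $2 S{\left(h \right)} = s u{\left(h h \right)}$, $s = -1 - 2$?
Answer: $\frac{1}{779885} \approx 1.2822 \cdot 10^{-6}$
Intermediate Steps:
$u{\left(z \right)} = 12 z^{2}$ ($u{\left(z \right)} = 3 \left(z + z\right)^{2} = 3 \left(2 z\right)^{2} = 3 \cdot 4 z^{2} = 12 z^{2}$)
$s = -3$
$S{\left(h \right)} = - 18 h^{4}$ ($S{\left(h \right)} = \frac{\left(-3\right) 12 \left(h h\right)^{2}}{2} = \frac{\left(-3\right) 12 \left(h^{2}\right)^{2}}{2} = \frac{\left(-3\right) 12 h^{4}}{2} = \frac{\left(-36\right) h^{4}}{2} = - 18 h^{4}$)
$A{\left(B \right)} = -1$ ($A{\left(B \right)} = -9 + 8 = -1$)
$G = -1$
$\frac{1}{G 15 \left(-3\right) + 779840} = \frac{1}{\left(-1\right) 15 \left(-3\right) + 779840} = \frac{1}{\left(-15\right) \left(-3\right) + 779840} = \frac{1}{45 + 779840} = \frac{1}{779885}$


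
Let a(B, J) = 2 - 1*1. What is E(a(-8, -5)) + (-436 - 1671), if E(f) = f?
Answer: -2106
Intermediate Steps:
a(B, J) = 1 (a(B, J) = 2 - 1 = 1)
E(a(-8, -5)) + (-436 - 1671) = 1 + (-436 - 1671) = 1 - 2107 = -2106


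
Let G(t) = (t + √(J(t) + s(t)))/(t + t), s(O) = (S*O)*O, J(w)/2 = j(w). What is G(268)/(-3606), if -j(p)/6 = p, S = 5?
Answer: -1/7212 - √5561/241602 ≈ -0.00044731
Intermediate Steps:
j(p) = -6*p
J(w) = -12*w (J(w) = 2*(-6*w) = -12*w)
s(O) = 5*O² (s(O) = (5*O)*O = 5*O²)
G(t) = (t + √(-12*t + 5*t²))/(2*t) (G(t) = (t + √(-12*t + 5*t²))/(t + t) = (t + √(-12*t + 5*t²))/((2*t)) = (t + √(-12*t + 5*t²))*(1/(2*t)) = (t + √(-12*t + 5*t²))/(2*t))
G(268)/(-3606) = ((½)*(268 + √(268*(-12 + 5*268)))/268)/(-3606) = ((½)*(1/268)*(268 + √(268*(-12 + 1340))))*(-1/3606) = ((½)*(1/268)*(268 + √(268*1328)))*(-1/3606) = ((½)*(1/268)*(268 + √355904))*(-1/3606) = ((½)*(1/268)*(268 + 8*√5561))*(-1/3606) = (½ + √5561/67)*(-1/3606) = -1/7212 - √5561/241602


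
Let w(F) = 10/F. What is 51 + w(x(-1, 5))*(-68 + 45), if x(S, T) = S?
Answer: 281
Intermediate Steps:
51 + w(x(-1, 5))*(-68 + 45) = 51 + (10/(-1))*(-68 + 45) = 51 + (10*(-1))*(-23) = 51 - 10*(-23) = 51 + 230 = 281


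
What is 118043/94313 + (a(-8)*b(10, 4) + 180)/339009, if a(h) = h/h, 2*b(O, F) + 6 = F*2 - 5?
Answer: 26689649505/21315303878 ≈ 1.2521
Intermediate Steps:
b(O, F) = -11/2 + F (b(O, F) = -3 + (F*2 - 5)/2 = -3 + (2*F - 5)/2 = -3 + (-5 + 2*F)/2 = -3 + (-5/2 + F) = -11/2 + F)
a(h) = 1
118043/94313 + (a(-8)*b(10, 4) + 180)/339009 = 118043/94313 + (1*(-11/2 + 4) + 180)/339009 = 118043*(1/94313) + (1*(-3/2) + 180)*(1/339009) = 118043/94313 + (-3/2 + 180)*(1/339009) = 118043/94313 + (357/2)*(1/339009) = 118043/94313 + 119/226006 = 26689649505/21315303878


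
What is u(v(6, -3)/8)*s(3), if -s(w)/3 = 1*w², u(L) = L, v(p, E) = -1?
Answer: 27/8 ≈ 3.3750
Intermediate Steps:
s(w) = -3*w²
u(v(6, -3)/8)*s(3) = (-1/8)*(-3*3²) = (-1*⅛)*(-3*9) = -⅛*(-27) = 27/8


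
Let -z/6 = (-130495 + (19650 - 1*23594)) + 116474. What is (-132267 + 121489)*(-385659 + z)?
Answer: 2994872082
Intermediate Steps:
z = 107790 (z = -6*((-130495 + (19650 - 1*23594)) + 116474) = -6*((-130495 + (19650 - 23594)) + 116474) = -6*((-130495 - 3944) + 116474) = -6*(-134439 + 116474) = -6*(-17965) = 107790)
(-132267 + 121489)*(-385659 + z) = (-132267 + 121489)*(-385659 + 107790) = -10778*(-277869) = 2994872082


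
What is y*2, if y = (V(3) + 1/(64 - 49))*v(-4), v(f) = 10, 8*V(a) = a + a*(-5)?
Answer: -86/3 ≈ -28.667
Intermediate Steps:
V(a) = -a/2 (V(a) = (a + a*(-5))/8 = (a - 5*a)/8 = (-4*a)/8 = -a/2)
y = -43/3 (y = (-½*3 + 1/(64 - 49))*10 = (-3/2 + 1/15)*10 = -43/30*10 = -43/3 ≈ -14.333)
y*2 = -43/3*2 = -86/3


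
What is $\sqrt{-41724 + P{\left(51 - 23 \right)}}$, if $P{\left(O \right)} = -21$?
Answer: $11 i \sqrt{345} \approx 204.32 i$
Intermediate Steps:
$\sqrt{-41724 + P{\left(51 - 23 \right)}} = \sqrt{-41724 - 21} = \sqrt{-41745} = 11 i \sqrt{345}$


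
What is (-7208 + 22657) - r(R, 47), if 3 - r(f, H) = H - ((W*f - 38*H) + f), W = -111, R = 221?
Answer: 41589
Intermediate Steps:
r(f, H) = 3 - 110*f - 39*H (r(f, H) = 3 - (H - ((-111*f - 38*H) + f)) = 3 - (H - (-110*f - 38*H)) = 3 - (H + (38*H + 110*f)) = 3 - (39*H + 110*f) = 3 + (-110*f - 39*H) = 3 - 110*f - 39*H)
(-7208 + 22657) - r(R, 47) = (-7208 + 22657) - (3 - 110*221 - 39*47) = 15449 - (3 - 24310 - 1833) = 15449 - 1*(-26140) = 15449 + 26140 = 41589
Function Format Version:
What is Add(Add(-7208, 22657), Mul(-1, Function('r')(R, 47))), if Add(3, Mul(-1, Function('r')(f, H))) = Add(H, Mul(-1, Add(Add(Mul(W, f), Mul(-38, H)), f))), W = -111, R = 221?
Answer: 41589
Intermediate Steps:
Function('r')(f, H) = Add(3, Mul(-110, f), Mul(-39, H)) (Function('r')(f, H) = Add(3, Mul(-1, Add(H, Mul(-1, Add(Add(Mul(-111, f), Mul(-38, H)), f))))) = Add(3, Mul(-1, Add(H, Mul(-1, Add(Mul(-110, f), Mul(-38, H)))))) = Add(3, Mul(-1, Add(H, Add(Mul(38, H), Mul(110, f))))) = Add(3, Mul(-1, Add(Mul(39, H), Mul(110, f)))) = Add(3, Add(Mul(-110, f), Mul(-39, H))) = Add(3, Mul(-110, f), Mul(-39, H)))
Add(Add(-7208, 22657), Mul(-1, Function('r')(R, 47))) = Add(Add(-7208, 22657), Mul(-1, Add(3, Mul(-110, 221), Mul(-39, 47)))) = Add(15449, Mul(-1, Add(3, -24310, -1833))) = Add(15449, Mul(-1, -26140)) = Add(15449, 26140) = 41589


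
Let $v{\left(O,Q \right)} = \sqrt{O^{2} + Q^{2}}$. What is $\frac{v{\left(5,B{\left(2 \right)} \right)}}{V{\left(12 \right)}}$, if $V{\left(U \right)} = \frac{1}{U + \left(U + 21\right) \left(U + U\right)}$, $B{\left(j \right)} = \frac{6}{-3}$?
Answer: $804 \sqrt{29} \approx 4329.7$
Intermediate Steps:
$B{\left(j \right)} = -2$ ($B{\left(j \right)} = 6 \left(- \frac{1}{3}\right) = -2$)
$V{\left(U \right)} = \frac{1}{U + 2 U \left(21 + U\right)}$ ($V{\left(U \right)} = \frac{1}{U + \left(21 + U\right) 2 U} = \frac{1}{U + 2 U \left(21 + U\right)}$)
$\frac{v{\left(5,B{\left(2 \right)} \right)}}{V{\left(12 \right)}} = \frac{\sqrt{5^{2} + \left(-2\right)^{2}}}{\frac{1}{12} \frac{1}{43 + 2 \cdot 12}} = \frac{\sqrt{25 + 4}}{\frac{1}{12} \frac{1}{43 + 24}} = \frac{\sqrt{29}}{\frac{1}{12} \cdot \frac{1}{67}} = \sqrt{29} \frac{1}{\frac{1}{804}} = \sqrt{29} \cdot 804 = 804 \sqrt{29}$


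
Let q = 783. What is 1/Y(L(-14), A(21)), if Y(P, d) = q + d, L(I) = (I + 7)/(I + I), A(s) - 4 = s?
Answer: 1/808 ≈ 0.0012376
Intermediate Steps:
A(s) = 4 + s
L(I) = (7 + I)/(2*I) (L(I) = (7 + I)/((2*I)) = (7 + I)*(1/(2*I)) = (7 + I)/(2*I))
Y(P, d) = 783 + d
1/Y(L(-14), A(21)) = 1/(783 + (4 + 21)) = 1/(783 + 25) = 1/808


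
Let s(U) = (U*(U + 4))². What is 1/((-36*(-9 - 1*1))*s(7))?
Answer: 1/2134440 ≈ 4.6851e-7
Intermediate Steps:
s(U) = U²*(4 + U)² (s(U) = (U*(4 + U))² = U²*(4 + U)²)
1/((-36*(-9 - 1*1))*s(7)) = 1/((-36*(-9 - 1*1))*(7²*(4 + 7)²)) = 1/((-36*(-9 - 1))*(49*11²)) = 1/((-36*(-10))*(49*121)) = 1/(360*5929) = 1/2134440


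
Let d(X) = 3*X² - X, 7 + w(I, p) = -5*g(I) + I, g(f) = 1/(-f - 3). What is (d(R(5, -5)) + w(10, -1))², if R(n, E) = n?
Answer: 910116/169 ≈ 5385.3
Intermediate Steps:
g(f) = 1/(-3 - f)
w(I, p) = -7 + I + 5/(3 + I) (w(I, p) = -7 + (-(-5)/(3 + I) + I) = -7 + (5/(3 + I) + I) = -7 + (I + 5/(3 + I)) = -7 + I + 5/(3 + I))
d(X) = -X + 3*X²
(d(R(5, -5)) + w(10, -1))² = (5*(-1 + 3*5) + (5 + (-7 + 10)*(3 + 10))/(3 + 10))² = (5*(-1 + 15) + (5 + 3*13)/13)² = (5*14 + (5 + 39)/13)² = (70 + (1/13)*44)² = (70 + 44/13)² = (954/13)² = 910116/169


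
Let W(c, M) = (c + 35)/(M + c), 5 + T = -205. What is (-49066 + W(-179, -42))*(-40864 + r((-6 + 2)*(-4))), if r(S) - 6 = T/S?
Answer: 1772734693649/884 ≈ 2.0054e+9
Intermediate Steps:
T = -210 (T = -5 - 205 = -210)
W(c, M) = (35 + c)/(M + c)
r(S) = 6 - 210/S
(-49066 + W(-179, -42))*(-40864 + r((-6 + 2)*(-4))) = (-49066 + (35 - 179)/(-42 - 179))*(-40864 + (6 - 210*(-1/(4*(-6 + 2))))) = (-49066 - 144/(-221))*(-40864 + (6 - 210/((-4*(-4))))) = (-49066 - 1/221*(-144))*(-40864 + (6 - 210/16)) = (-49066 + 144/221)*(-40864 + (6 - 210*1/16)) = -10843442*(-40864 + (6 - 105/8))/221 = -10843442*(-40864 - 57/8)/221 = -10843442/221*(-326969/8) = 1772734693649/884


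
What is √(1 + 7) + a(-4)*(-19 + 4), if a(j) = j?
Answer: 60 + 2*√2 ≈ 62.828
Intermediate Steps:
√(1 + 7) + a(-4)*(-19 + 4) = √(1 + 7) - 4*(-19 + 4) = √8 - 4*(-15) = 2*√2 + 60 = 60 + 2*√2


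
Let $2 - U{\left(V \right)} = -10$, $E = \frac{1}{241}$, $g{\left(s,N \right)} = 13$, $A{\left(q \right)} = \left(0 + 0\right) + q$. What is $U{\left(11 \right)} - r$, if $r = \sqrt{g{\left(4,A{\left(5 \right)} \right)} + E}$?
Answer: $12 - \frac{\sqrt{755294}}{241} \approx 8.3939$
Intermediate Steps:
$A{\left(q \right)} = q$ ($A{\left(q \right)} = 0 + q = q$)
$E = \frac{1}{241} \approx 0.0041494$
$U{\left(V \right)} = 12$ ($U{\left(V \right)} = 2 - -10 = 2 + 10 = 12$)
$r = \frac{\sqrt{755294}}{241}$ ($r = \sqrt{13 + \frac{1}{241}} = \sqrt{\frac{3134}{241}} = \frac{\sqrt{755294}}{241} \approx 3.6061$)
$U{\left(11 \right)} - r = 12 - \frac{\sqrt{755294}}{241}$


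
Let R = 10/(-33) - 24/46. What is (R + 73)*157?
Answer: 8600617/759 ≈ 11332.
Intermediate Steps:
R = -626/759 (R = 10*(-1/33) - 24*1/46 = -10/33 - 12/23 = -626/759 ≈ -0.82477)
(R + 73)*157 = (-626/759 + 73)*157 = (54781/759)*157 = 8600617/759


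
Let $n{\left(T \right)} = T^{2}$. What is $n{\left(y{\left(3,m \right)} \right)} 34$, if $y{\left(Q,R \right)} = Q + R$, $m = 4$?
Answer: $1666$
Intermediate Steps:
$n{\left(y{\left(3,m \right)} \right)} 34 = \left(3 + 4\right)^{2} \cdot 34 = 7^{2} \cdot 34 = 49 \cdot 34 = 1666$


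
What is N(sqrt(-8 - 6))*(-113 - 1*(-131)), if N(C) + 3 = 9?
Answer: 108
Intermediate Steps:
N(C) = 6 (N(C) = -3 + 9 = 6)
N(sqrt(-8 - 6))*(-113 - 1*(-131)) = 6*(-113 - 1*(-131)) = 6*(-113 + 131) = 6*18 = 108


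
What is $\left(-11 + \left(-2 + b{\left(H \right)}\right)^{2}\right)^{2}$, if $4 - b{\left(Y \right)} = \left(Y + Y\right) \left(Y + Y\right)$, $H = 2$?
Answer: $34225$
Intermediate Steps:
$b{\left(Y \right)} = 4 - 4 Y^{2}$ ($b{\left(Y \right)} = 4 - \left(Y + Y\right) \left(Y + Y\right) = 4 - 2 Y 2 Y = 4 - 4 Y^{2}$)
$\left(-11 + \left(-2 + b{\left(H \right)}\right)^{2}\right)^{2} = \left(-11 + \left(-2 + \left(4 - 4 \cdot 2^{2}\right)\right)^{2}\right)^{2} = \left(-11 + \left(-2 + \left(4 - 16\right)\right)^{2}\right)^{2} = \left(-11 + \left(-2 - 12\right)^{2}\right)^{2} = \left(-11 + \left(-14\right)^{2}\right)^{2} = \left(-11 + 196\right)^{2} = 185^{2} = 34225$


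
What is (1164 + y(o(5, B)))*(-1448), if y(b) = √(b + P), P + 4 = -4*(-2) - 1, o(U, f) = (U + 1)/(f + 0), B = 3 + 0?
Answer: -1685472 - 1448*√5 ≈ -1.6887e+6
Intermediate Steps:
B = 3
o(U, f) = (1 + U)/f
P = 3 (P = -4 + (-4*(-2) - 1) = -4 + (8 - 1) = -4 + 7 = 3)
y(b) = √(3 + b) (y(b) = √(b + 3) = √(3 + b))
(1164 + y(o(5, B)))*(-1448) = (1164 + √(3 + (1 + 5)/3))*(-1448) = (1164 + √(3 + (⅓)*6))*(-1448) = (1164 + √(3 + 2))*(-1448) = (1164 + √5)*(-1448) = -1685472 - 1448*√5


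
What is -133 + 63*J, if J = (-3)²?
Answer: 434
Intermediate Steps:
J = 9
-133 + 63*J = -133 + 63*9 = -133 + 567 = 434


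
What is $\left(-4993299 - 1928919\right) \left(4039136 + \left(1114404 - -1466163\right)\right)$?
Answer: $-45823027261254$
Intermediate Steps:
$\left(-4993299 - 1928919\right) \left(4039136 + \left(1114404 - -1466163\right)\right) = - 6922218 \left(4039136 + \left(1114404 + 1466163\right)\right) = - 6922218 \left(4039136 + 2580567\right) = \left(-6922218\right) 6619703 = -45823027261254$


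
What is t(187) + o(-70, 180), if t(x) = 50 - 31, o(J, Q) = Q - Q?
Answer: 19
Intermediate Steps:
o(J, Q) = 0
t(x) = 19
t(187) + o(-70, 180) = 19 + 0 = 19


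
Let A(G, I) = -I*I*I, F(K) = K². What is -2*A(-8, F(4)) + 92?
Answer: 8284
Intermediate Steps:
A(G, I) = -I³ (A(G, I) = -I²*I = -I³)
-2*A(-8, F(4)) + 92 = -(-2)*(4²)³ + 92 = -(-2)*16³ + 92 = -(-2)*4096 + 92 = -2*(-4096) + 92 = 8192 + 92 = 8284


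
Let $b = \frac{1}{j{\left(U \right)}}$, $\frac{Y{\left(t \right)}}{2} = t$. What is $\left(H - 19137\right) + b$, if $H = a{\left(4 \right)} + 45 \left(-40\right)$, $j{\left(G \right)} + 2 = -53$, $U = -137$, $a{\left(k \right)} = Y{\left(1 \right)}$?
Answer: $- \frac{1151426}{55} \approx -20935.0$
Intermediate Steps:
$Y{\left(t \right)} = 2 t$
$a{\left(k \right)} = 2$ ($a{\left(k \right)} = 2 \cdot 1 = 2$)
$j{\left(G \right)} = -55$ ($j{\left(G \right)} = -2 - 53 = -55$)
$H = -1798$ ($H = 2 + 45 \left(-40\right) = 2 - 1800 = -1798$)
$b = - \frac{1}{55}$ ($b = \frac{1}{-55} = - \frac{1}{55} \approx -0.018182$)
$\left(H - 19137\right) + b = \left(-1798 - 19137\right) - \frac{1}{55} = -20935 - \frac{1}{55} = - \frac{1151426}{55}$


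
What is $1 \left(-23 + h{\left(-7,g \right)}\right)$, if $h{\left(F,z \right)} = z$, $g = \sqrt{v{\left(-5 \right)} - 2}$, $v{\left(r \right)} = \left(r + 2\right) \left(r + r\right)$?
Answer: $-23 + 2 \sqrt{7} \approx -17.708$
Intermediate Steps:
$v{\left(r \right)} = 2 r \left(2 + r\right)$ ($v{\left(r \right)} = \left(2 + r\right) 2 r = 2 r \left(2 + r\right)$)
$g = 2 \sqrt{7}$ ($g = \sqrt{2 \left(-5\right) \left(2 - 5\right) - 2} = \sqrt{2 \left(-5\right) \left(-3\right) - 2} = \sqrt{30 - 2} = \sqrt{28} = 2 \sqrt{7} \approx 5.2915$)
$1 \left(-23 + h{\left(-7,g \right)}\right) = 1 \left(-23 + 2 \sqrt{7}\right) = -23 + 2 \sqrt{7}$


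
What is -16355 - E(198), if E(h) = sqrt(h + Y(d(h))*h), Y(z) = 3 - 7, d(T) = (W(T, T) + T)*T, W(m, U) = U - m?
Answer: -16355 - 3*I*sqrt(66) ≈ -16355.0 - 24.372*I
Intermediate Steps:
d(T) = T**2 (d(T) = ((T - T) + T)*T = (0 + T)*T = T*T = T**2)
Y(z) = -4
E(h) = sqrt(3)*sqrt(-h) (E(h) = sqrt(h - 4*h) = sqrt(-3*h) = sqrt(3)*sqrt(-h))
-16355 - E(198) = -16355 - sqrt(3)*sqrt(-1*198) = -16355 - sqrt(3)*sqrt(-198) = -16355 - sqrt(3)*3*I*sqrt(22) = -16355 - 3*I*sqrt(66)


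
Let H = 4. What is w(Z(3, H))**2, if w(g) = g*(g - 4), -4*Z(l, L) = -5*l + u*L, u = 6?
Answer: 50625/256 ≈ 197.75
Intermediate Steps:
Z(l, L) = -3*L/2 + 5*l/4 (Z(l, L) = -(-5*l + 6*L)/4 = -3*L/2 + 5*l/4)
w(g) = g*(-4 + g)
w(Z(3, H))**2 = ((-3/2*4 + (5/4)*3)*(-4 + (-3/2*4 + (5/4)*3)))**2 = ((-6 + 15/4)*(-4 + (-6 + 15/4)))**2 = (-9*(-4 - 9/4)/4)**2 = (-9/4*(-25/4))**2 = (225/16)**2 = 50625/256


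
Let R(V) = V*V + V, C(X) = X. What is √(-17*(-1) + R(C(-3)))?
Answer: √23 ≈ 4.7958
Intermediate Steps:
R(V) = V + V² (R(V) = V² + V = V + V²)
√(-17*(-1) + R(C(-3))) = √(-17*(-1) - 3*(1 - 3)) = √(-17*(-1) - 3*(-2)) = √(17 + 6) = √23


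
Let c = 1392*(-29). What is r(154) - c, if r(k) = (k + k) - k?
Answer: 40522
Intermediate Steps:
c = -40368
r(k) = k (r(k) = 2*k - k = k)
r(154) - c = 154 - 1*(-40368) = 154 + 40368 = 40522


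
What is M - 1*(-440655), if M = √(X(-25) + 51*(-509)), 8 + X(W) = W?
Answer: 440655 + 114*I*√2 ≈ 4.4066e+5 + 161.22*I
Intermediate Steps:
X(W) = -8 + W
M = 114*I*√2 (M = √((-8 - 25) + 51*(-509)) = √(-33 - 25959) = √(-25992) = 114*I*√2 ≈ 161.22*I)
M - 1*(-440655) = 114*I*√2 - 1*(-440655) = 114*I*√2 + 440655 = 440655 + 114*I*√2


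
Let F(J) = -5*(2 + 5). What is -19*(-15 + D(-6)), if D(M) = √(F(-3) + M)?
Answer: 285 - 19*I*√41 ≈ 285.0 - 121.66*I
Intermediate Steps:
F(J) = -35 (F(J) = -5*7 = -35)
D(M) = √(-35 + M)
-19*(-15 + D(-6)) = -19*(-15 + √(-35 - 6)) = -19*(-15 + √(-41)) = -19*(-15 + I*√41) = 285 - 19*I*√41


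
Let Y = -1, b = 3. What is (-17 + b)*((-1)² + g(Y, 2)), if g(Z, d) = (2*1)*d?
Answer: -70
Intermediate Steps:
g(Z, d) = 2*d
(-17 + b)*((-1)² + g(Y, 2)) = (-17 + 3)*((-1)² + 2*2) = -14*(1 + 4) = -14*5 = -70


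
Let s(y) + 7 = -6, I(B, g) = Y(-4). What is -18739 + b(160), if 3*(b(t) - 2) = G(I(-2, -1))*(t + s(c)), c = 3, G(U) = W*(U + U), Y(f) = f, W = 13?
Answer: -23833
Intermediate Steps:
I(B, g) = -4
G(U) = 26*U (G(U) = 13*(U + U) = 13*(2*U) = 26*U)
s(y) = -13 (s(y) = -7 - 6 = -13)
b(t) = 1358/3 - 104*t/3 (b(t) = 2 + ((26*(-4))*(t - 13))/3 = 2 + (-104*(-13 + t))/3 = 2 + (1352 - 104*t)/3 = 2 + (1352/3 - 104*t/3) = 1358/3 - 104*t/3)
-18739 + b(160) = -18739 + (1358/3 - 104/3*160) = -18739 + (1358/3 - 16640/3) = -18739 - 5094 = -23833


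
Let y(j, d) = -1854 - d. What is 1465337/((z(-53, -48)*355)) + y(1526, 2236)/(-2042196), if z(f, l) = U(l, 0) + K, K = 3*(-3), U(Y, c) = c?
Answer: -498748715417/1087469370 ≈ -458.63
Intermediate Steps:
K = -9
z(f, l) = -9 (z(f, l) = 0 - 9 = -9)
1465337/((z(-53, -48)*355)) + y(1526, 2236)/(-2042196) = 1465337/((-9*355)) + (-1854 - 1*2236)/(-2042196) = 1465337/(-3195) + (-1854 - 2236)*(-1/2042196) = 1465337*(-1/3195) - 4090*(-1/2042196) = -1465337/3195 + 2045/1021098 = -498748715417/1087469370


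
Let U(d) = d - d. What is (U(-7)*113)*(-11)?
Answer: 0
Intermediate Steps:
U(d) = 0
(U(-7)*113)*(-11) = (0*113)*(-11) = 0*(-11) = 0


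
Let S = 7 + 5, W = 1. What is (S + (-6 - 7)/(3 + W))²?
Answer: 1225/16 ≈ 76.563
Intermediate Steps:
S = 12
(S + (-6 - 7)/(3 + W))² = (12 + (-6 - 7)/(3 + 1))² = (12 - 13/4)² = (35/4)² = 1225/16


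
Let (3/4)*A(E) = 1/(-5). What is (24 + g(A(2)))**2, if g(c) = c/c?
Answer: 625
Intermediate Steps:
A(E) = -4/15 (A(E) = (4/3)/(-5) = (4/3)*(-1/5) = -4/15)
g(c) = 1
(24 + g(A(2)))**2 = (24 + 1)**2 = 25**2 = 625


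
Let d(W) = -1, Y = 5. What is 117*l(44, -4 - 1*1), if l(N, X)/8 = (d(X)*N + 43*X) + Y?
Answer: -237744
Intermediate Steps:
l(N, X) = 40 - 8*N + 344*X (l(N, X) = 8*((-N + 43*X) + 5) = 8*(5 - N + 43*X) = 40 - 8*N + 344*X)
117*l(44, -4 - 1*1) = 117*(40 - 8*44 + 344*(-4 - 1*1)) = 117*(40 - 352 + 344*(-4 - 1)) = 117*(40 - 352 + 344*(-5)) = 117*(40 - 352 - 1720) = 117*(-2032) = -237744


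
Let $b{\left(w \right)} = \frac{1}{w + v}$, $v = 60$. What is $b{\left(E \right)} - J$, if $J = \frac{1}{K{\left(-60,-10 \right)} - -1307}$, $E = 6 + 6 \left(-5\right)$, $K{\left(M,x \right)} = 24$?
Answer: $\frac{1295}{47916} \approx 0.027026$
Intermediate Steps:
$E = -24$ ($E = 6 - 30 = -24$)
$b{\left(w \right)} = \frac{1}{60 + w}$ ($b{\left(w \right)} = \frac{1}{w + 60} = \frac{1}{60 + w}$)
$J = \frac{1}{1331}$ ($J = \frac{1}{24 - -1307} = \frac{1}{24 + \left(-707 + 2014\right)} = \frac{1}{24 + 1307} = \frac{1}{1331} \approx 0.00075131$)
$b{\left(E \right)} - J = \frac{1}{60 - 24} - \frac{1}{1331} = \frac{1}{36} - \frac{1}{1331} = \frac{1295}{47916}$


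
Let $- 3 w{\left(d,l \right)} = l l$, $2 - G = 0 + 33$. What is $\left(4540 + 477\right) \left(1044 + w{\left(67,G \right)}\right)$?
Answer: $\frac{10891907}{3} \approx 3.6306 \cdot 10^{6}$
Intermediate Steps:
$G = -31$ ($G = 2 - \left(0 + 33\right) = 2 - 33 = -31$)
$w{\left(d,l \right)} = - \frac{l^{2}}{3}$ ($w{\left(d,l \right)} = - \frac{l l}{3} = - \frac{l^{2}}{3}$)
$\left(4540 + 477\right) \left(1044 + w{\left(67,G \right)}\right) = \left(4540 + 477\right) \left(1044 - \frac{\left(-31\right)^{2}}{3}\right) = 5017 \left(1044 - \frac{961}{3}\right) = 5017 \cdot \frac{2171}{3} = \frac{10891907}{3}$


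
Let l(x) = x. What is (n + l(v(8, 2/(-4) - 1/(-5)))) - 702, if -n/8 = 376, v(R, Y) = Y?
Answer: -37103/10 ≈ -3710.3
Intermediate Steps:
n = -3008 (n = -8*376 = -3008)
(n + l(v(8, 2/(-4) - 1/(-5)))) - 702 = (-3008 + (2/(-4) - 1/(-5))) - 702 = (-3008 + (2*(-1/4) - 1*(-1/5))) - 702 = (-3008 + (-1/2 + 1/5)) - 702 = (-3008 - 3/10) - 702 = -30083/10 - 702 = -37103/10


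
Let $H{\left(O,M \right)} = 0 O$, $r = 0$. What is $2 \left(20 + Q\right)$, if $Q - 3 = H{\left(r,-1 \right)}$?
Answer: $46$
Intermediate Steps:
$H{\left(O,M \right)} = 0$
$Q = 3$ ($Q = 3 + 0 = 3$)
$2 \left(20 + Q\right) = 2 \left(20 + 3\right) = 2 \cdot 23 = 46$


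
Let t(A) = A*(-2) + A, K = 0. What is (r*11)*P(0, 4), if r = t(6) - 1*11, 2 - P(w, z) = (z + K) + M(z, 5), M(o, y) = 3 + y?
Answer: 1870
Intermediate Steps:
t(A) = -A (t(A) = -2*A + A = -A)
P(w, z) = -6 - z (P(w, z) = 2 - ((z + 0) + (3 + 5)) = 2 - (z + 8) = 2 - (8 + z) = 2 + (-8 - z) = -6 - z)
r = -17 (r = -1*6 - 1*11 = -6 - 11 = -17)
(r*11)*P(0, 4) = (-17*11)*(-6 - 1*4) = -187*(-6 - 4) = -187*(-10) = 1870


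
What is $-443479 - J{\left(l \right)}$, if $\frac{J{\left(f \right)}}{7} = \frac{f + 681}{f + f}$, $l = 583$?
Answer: $- \frac{258552681}{583} \approx -4.4349 \cdot 10^{5}$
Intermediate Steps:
$J{\left(f \right)} = \frac{7 \left(681 + f\right)}{2 f}$ ($J{\left(f \right)} = 7 \frac{f + 681}{f + f} = 7 \frac{681 + f}{2 f} = \frac{7 \left(681 + f\right)}{2 f}$)
$-443479 - J{\left(l \right)} = -443479 - \frac{7 \left(681 + 583\right)}{2 \cdot 583} = -443479 - \frac{7}{2} \cdot \frac{1}{583} \cdot 1264 = -443479 - \frac{4424}{583} = - \frac{258552681}{583}$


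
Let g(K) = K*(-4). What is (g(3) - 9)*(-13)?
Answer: 273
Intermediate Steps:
g(K) = -4*K
(g(3) - 9)*(-13) = (-4*3 - 9)*(-13) = (-12 - 9)*(-13) = -21*(-13) = 273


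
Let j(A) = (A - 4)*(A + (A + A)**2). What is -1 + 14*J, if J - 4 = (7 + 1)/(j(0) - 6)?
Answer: 109/3 ≈ 36.333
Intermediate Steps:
j(A) = (-4 + A)*(A + 4*A**2) (j(A) = (-4 + A)*(A + (2*A)**2) = (-4 + A)*(A + 4*A**2))
J = 8/3 (J = 4 + (7 + 1)/(0*(-4 - 15*0 + 4*0**2) - 6) = 4 + 8/(0*(-4 + 0 + 4*0) - 6) = 4 + 8/(0*(-4 + 0 + 0) - 6) = 4 + 8/(0*(-4) - 6) = 4 + 8/(0 - 6) = 4 + 8/(-6) = 4 + 8*(-1/6) = 4 - 4/3 = 8/3 ≈ 2.6667)
-1 + 14*J = -1 + 14*(8/3) = -1 + 112/3 = 109/3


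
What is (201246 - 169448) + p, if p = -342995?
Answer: -311197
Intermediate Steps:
(201246 - 169448) + p = (201246 - 169448) - 342995 = 31798 - 342995 = -311197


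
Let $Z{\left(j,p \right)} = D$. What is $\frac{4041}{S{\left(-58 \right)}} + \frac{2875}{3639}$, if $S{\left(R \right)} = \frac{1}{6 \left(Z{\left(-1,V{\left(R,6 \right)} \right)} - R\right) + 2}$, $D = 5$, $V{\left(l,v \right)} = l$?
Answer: $\frac{5587978495}{3639} \approx 1.5356 \cdot 10^{6}$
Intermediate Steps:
$Z{\left(j,p \right)} = 5$
$S{\left(R \right)} = \frac{1}{32 - 6 R}$ ($S{\left(R \right)} = \frac{1}{6 \left(5 - R\right) + 2} = \frac{1}{\left(30 - 6 R\right) + 2} = \frac{1}{32 - 6 R}$)
$\frac{4041}{S{\left(-58 \right)}} + \frac{2875}{3639} = \frac{4041}{\left(-1\right) \frac{1}{-32 + 6 \left(-58\right)}} + \frac{2875}{3639} = \frac{4041}{\left(-1\right) \frac{1}{-32 - 348}} + 2875 \cdot \frac{1}{3639} = \frac{4041}{\left(-1\right) \frac{1}{-380}} + \frac{2875}{3639} = \frac{4041}{\left(-1\right) \left(- \frac{1}{380}\right)} + \frac{2875}{3639} = 4041 \frac{1}{\frac{1}{380}} + \frac{2875}{3639} = 4041 \cdot 380 + \frac{2875}{3639} = 1535580 + \frac{2875}{3639} = \frac{5587978495}{3639}$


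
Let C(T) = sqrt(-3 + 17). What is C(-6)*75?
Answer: 75*sqrt(14) ≈ 280.62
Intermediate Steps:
C(T) = sqrt(14)
C(-6)*75 = sqrt(14)*75 = 75*sqrt(14)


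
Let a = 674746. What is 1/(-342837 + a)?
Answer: 1/331909 ≈ 3.0129e-6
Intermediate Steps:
1/(-342837 + a) = 1/(-342837 + 674746) = 1/331909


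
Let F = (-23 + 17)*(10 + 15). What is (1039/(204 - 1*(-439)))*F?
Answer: -155850/643 ≈ -242.38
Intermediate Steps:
F = -150 (F = -6*25 = -150)
(1039/(204 - 1*(-439)))*F = (1039/(204 - 1*(-439)))*(-150) = (1039/(204 + 439))*(-150) = (1039/643)*(-150) = -155850/643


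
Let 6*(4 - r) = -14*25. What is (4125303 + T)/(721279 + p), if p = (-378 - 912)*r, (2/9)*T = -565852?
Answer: 526323/213623 ≈ 2.4638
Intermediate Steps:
r = 187/3 (r = 4 - (-7)*25/3 = 4 - 1/6*(-350) = 4 + 175/3 = 187/3 ≈ 62.333)
T = -2546334 (T = (9/2)*(-565852) = -2546334)
p = -80410 (p = (-378 - 912)*(187/3) = -1290*187/3 = -80410)
(4125303 + T)/(721279 + p) = (4125303 - 2546334)/(721279 - 80410) = 1578969/640869 = 1578969*(1/640869) = 526323/213623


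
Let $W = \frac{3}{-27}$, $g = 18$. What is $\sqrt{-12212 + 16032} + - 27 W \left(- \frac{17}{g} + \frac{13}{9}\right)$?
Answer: $\frac{3}{2} + 2 \sqrt{955} \approx 63.306$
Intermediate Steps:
$W = - \frac{1}{9}$ ($W = 3 \left(- \frac{1}{27}\right) = - \frac{1}{9} \approx -0.11111$)
$\sqrt{-12212 + 16032} + - 27 W \left(- \frac{17}{g} + \frac{13}{9}\right) = \sqrt{-12212 + 16032} + \left(-27\right) \left(- \frac{1}{9}\right) \left(- \frac{17}{18} + \frac{13}{9}\right) = \sqrt{3820} + 3 \left(\left(-17\right) \frac{1}{18} + 13 \cdot \frac{1}{9}\right) = 2 \sqrt{955} + 3 \left(- \frac{17}{18} + \frac{13}{9}\right) = 2 \sqrt{955} + 3 \cdot \frac{1}{2} = 2 \sqrt{955} + \frac{3}{2} = \frac{3}{2} + 2 \sqrt{955}$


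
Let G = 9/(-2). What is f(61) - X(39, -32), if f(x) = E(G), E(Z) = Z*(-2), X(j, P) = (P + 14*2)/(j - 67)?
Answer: 62/7 ≈ 8.8571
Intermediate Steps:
G = -9/2 (G = 9*(-½) = -9/2 ≈ -4.5000)
X(j, P) = (28 + P)/(-67 + j) (X(j, P) = (P + 28)/(-67 + j) = (28 + P)/(-67 + j))
E(Z) = -2*Z
f(x) = 9 (f(x) = -2*(-9/2) = 9)
f(61) - X(39, -32) = 9 - (28 - 32)/(-67 + 39) = 9 - (-4)/(-28) = 9 - (-1)*(-4)/28 = 9 - 1*⅐ = 9 - ⅐ = 62/7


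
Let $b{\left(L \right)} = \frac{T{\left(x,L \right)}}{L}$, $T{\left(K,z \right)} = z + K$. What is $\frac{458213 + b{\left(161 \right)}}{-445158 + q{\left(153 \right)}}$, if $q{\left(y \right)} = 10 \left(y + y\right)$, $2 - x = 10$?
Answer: $- \frac{36886223}{35588889} \approx -1.0365$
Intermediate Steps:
$x = -8$ ($x = 2 - 10 = -8$)
$T{\left(K,z \right)} = K + z$
$q{\left(y \right)} = 20 y$ ($q{\left(y \right)} = 10 \cdot 2 y = 20 y$)
$b{\left(L \right)} = \frac{-8 + L}{L}$
$\frac{458213 + b{\left(161 \right)}}{-445158 + q{\left(153 \right)}} = \frac{458213 + \frac{-8 + 161}{161}}{-445158 + 20 \cdot 153} = \frac{458213 + \frac{1}{161} \cdot 153}{-445158 + 3060} = \frac{458213 + \frac{153}{161}}{-442098} = \frac{73772446}{161} \left(- \frac{1}{442098}\right) = - \frac{36886223}{35588889}$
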